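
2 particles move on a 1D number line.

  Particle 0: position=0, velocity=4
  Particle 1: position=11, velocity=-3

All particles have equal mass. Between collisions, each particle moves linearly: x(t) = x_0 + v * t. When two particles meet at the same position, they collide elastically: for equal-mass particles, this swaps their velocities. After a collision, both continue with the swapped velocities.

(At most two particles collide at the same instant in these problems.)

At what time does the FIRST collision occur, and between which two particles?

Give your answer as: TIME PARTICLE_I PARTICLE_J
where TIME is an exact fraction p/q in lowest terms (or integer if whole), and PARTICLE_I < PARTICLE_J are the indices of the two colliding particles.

Pair (0,1): pos 0,11 vel 4,-3 -> gap=11, closing at 7/unit, collide at t=11/7
Earliest collision: t=11/7 between 0 and 1

Answer: 11/7 0 1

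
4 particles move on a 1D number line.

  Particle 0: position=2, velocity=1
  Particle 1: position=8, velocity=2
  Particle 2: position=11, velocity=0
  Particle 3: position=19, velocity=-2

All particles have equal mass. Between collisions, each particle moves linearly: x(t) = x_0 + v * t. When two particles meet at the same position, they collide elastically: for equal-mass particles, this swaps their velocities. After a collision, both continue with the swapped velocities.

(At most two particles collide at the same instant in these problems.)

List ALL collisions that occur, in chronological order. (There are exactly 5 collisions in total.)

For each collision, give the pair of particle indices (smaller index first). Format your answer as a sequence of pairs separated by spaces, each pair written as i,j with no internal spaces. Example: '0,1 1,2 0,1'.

Collision at t=3/2: particles 1 and 2 swap velocities; positions: p0=7/2 p1=11 p2=11 p3=16; velocities now: v0=1 v1=0 v2=2 v3=-2
Collision at t=11/4: particles 2 and 3 swap velocities; positions: p0=19/4 p1=11 p2=27/2 p3=27/2; velocities now: v0=1 v1=0 v2=-2 v3=2
Collision at t=4: particles 1 and 2 swap velocities; positions: p0=6 p1=11 p2=11 p3=16; velocities now: v0=1 v1=-2 v2=0 v3=2
Collision at t=17/3: particles 0 and 1 swap velocities; positions: p0=23/3 p1=23/3 p2=11 p3=58/3; velocities now: v0=-2 v1=1 v2=0 v3=2
Collision at t=9: particles 1 and 2 swap velocities; positions: p0=1 p1=11 p2=11 p3=26; velocities now: v0=-2 v1=0 v2=1 v3=2

Answer: 1,2 2,3 1,2 0,1 1,2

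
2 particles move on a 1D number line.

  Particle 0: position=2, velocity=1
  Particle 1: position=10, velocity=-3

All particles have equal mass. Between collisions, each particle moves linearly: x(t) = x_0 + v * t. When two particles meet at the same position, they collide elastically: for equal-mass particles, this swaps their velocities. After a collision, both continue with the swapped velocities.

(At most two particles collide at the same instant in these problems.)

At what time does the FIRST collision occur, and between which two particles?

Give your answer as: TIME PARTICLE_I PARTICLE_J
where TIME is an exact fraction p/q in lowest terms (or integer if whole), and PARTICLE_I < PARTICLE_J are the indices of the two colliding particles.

Answer: 2 0 1

Derivation:
Pair (0,1): pos 2,10 vel 1,-3 -> gap=8, closing at 4/unit, collide at t=2
Earliest collision: t=2 between 0 and 1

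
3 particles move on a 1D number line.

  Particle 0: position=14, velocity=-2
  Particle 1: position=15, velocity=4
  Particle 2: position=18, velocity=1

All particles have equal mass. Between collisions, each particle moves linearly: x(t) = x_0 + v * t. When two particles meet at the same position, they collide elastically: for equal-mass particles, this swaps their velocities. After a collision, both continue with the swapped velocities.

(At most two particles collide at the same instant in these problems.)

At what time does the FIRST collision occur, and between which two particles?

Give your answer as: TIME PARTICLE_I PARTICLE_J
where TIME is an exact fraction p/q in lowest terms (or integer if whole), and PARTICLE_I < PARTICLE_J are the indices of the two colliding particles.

Answer: 1 1 2

Derivation:
Pair (0,1): pos 14,15 vel -2,4 -> not approaching (rel speed -6 <= 0)
Pair (1,2): pos 15,18 vel 4,1 -> gap=3, closing at 3/unit, collide at t=1
Earliest collision: t=1 between 1 and 2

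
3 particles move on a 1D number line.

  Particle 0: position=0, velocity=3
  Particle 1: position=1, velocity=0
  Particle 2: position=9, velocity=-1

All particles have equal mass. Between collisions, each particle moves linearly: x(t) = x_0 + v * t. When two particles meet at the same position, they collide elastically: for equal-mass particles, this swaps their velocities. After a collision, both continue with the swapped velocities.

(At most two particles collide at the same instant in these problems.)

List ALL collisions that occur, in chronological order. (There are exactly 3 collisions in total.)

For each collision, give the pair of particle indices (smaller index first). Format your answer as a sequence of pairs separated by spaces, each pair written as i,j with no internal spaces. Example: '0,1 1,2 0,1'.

Answer: 0,1 1,2 0,1

Derivation:
Collision at t=1/3: particles 0 and 1 swap velocities; positions: p0=1 p1=1 p2=26/3; velocities now: v0=0 v1=3 v2=-1
Collision at t=9/4: particles 1 and 2 swap velocities; positions: p0=1 p1=27/4 p2=27/4; velocities now: v0=0 v1=-1 v2=3
Collision at t=8: particles 0 and 1 swap velocities; positions: p0=1 p1=1 p2=24; velocities now: v0=-1 v1=0 v2=3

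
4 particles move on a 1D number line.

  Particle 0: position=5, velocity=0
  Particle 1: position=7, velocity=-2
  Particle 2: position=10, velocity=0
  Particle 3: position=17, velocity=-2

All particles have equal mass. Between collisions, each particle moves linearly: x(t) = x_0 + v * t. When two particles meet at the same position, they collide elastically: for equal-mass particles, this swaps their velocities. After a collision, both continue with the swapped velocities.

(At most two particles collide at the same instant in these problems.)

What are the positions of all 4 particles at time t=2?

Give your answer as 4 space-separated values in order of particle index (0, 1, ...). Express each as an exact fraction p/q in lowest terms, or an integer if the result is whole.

Answer: 3 5 10 13

Derivation:
Collision at t=1: particles 0 and 1 swap velocities; positions: p0=5 p1=5 p2=10 p3=15; velocities now: v0=-2 v1=0 v2=0 v3=-2
Advance to t=2 (no further collisions before then); velocities: v0=-2 v1=0 v2=0 v3=-2; positions = 3 5 10 13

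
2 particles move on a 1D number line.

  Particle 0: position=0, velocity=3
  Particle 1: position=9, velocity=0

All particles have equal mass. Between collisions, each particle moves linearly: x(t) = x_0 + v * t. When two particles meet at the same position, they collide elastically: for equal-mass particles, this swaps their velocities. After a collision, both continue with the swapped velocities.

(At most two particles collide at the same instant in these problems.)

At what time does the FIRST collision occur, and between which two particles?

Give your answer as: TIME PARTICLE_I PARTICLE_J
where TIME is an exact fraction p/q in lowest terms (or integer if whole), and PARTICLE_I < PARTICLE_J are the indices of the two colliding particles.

Answer: 3 0 1

Derivation:
Pair (0,1): pos 0,9 vel 3,0 -> gap=9, closing at 3/unit, collide at t=3
Earliest collision: t=3 between 0 and 1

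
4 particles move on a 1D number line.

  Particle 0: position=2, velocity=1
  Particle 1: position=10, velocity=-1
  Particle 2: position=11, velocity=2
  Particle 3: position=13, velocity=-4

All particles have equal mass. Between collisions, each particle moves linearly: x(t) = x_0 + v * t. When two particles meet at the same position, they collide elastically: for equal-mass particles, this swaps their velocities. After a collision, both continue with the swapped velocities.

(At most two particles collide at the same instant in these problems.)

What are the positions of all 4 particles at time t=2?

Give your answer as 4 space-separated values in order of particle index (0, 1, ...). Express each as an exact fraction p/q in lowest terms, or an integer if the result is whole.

Answer: 4 5 8 15

Derivation:
Collision at t=1/3: particles 2 and 3 swap velocities; positions: p0=7/3 p1=29/3 p2=35/3 p3=35/3; velocities now: v0=1 v1=-1 v2=-4 v3=2
Collision at t=1: particles 1 and 2 swap velocities; positions: p0=3 p1=9 p2=9 p3=13; velocities now: v0=1 v1=-4 v2=-1 v3=2
Advance to t=2 (no further collisions before then); velocities: v0=1 v1=-4 v2=-1 v3=2; positions = 4 5 8 15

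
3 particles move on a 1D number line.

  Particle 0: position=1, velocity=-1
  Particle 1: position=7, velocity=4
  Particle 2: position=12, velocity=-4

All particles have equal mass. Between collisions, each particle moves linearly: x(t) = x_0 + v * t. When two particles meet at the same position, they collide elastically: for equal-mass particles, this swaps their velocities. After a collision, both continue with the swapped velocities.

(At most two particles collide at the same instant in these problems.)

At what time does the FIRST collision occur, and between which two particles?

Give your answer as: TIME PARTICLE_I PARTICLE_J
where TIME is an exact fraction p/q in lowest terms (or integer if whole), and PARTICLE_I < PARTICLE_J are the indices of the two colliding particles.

Answer: 5/8 1 2

Derivation:
Pair (0,1): pos 1,7 vel -1,4 -> not approaching (rel speed -5 <= 0)
Pair (1,2): pos 7,12 vel 4,-4 -> gap=5, closing at 8/unit, collide at t=5/8
Earliest collision: t=5/8 between 1 and 2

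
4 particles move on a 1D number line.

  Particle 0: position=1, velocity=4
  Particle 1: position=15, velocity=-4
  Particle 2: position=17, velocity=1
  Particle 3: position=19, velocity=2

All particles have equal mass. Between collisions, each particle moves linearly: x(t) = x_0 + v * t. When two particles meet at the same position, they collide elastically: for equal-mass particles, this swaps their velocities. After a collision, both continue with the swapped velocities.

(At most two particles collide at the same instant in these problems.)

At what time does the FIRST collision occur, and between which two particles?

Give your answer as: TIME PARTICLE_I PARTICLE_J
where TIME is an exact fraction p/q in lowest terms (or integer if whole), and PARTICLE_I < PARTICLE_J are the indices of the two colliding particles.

Pair (0,1): pos 1,15 vel 4,-4 -> gap=14, closing at 8/unit, collide at t=7/4
Pair (1,2): pos 15,17 vel -4,1 -> not approaching (rel speed -5 <= 0)
Pair (2,3): pos 17,19 vel 1,2 -> not approaching (rel speed -1 <= 0)
Earliest collision: t=7/4 between 0 and 1

Answer: 7/4 0 1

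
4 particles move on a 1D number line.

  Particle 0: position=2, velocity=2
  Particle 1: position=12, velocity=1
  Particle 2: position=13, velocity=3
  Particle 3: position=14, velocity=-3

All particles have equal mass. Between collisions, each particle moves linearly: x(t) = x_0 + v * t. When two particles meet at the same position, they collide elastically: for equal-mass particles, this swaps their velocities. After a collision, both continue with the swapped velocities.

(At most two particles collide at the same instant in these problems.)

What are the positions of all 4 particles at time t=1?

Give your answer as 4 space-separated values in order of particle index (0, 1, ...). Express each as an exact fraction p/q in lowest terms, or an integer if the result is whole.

Collision at t=1/6: particles 2 and 3 swap velocities; positions: p0=7/3 p1=73/6 p2=27/2 p3=27/2; velocities now: v0=2 v1=1 v2=-3 v3=3
Collision at t=1/2: particles 1 and 2 swap velocities; positions: p0=3 p1=25/2 p2=25/2 p3=29/2; velocities now: v0=2 v1=-3 v2=1 v3=3
Advance to t=1 (no further collisions before then); velocities: v0=2 v1=-3 v2=1 v3=3; positions = 4 11 13 16

Answer: 4 11 13 16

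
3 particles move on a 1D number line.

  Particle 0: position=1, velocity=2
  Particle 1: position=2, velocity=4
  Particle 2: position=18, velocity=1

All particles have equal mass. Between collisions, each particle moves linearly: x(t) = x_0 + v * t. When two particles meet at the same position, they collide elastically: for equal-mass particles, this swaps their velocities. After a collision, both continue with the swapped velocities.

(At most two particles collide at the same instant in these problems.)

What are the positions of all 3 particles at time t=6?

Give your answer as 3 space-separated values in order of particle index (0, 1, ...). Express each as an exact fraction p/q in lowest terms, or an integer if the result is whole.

Collision at t=16/3: particles 1 and 2 swap velocities; positions: p0=35/3 p1=70/3 p2=70/3; velocities now: v0=2 v1=1 v2=4
Advance to t=6 (no further collisions before then); velocities: v0=2 v1=1 v2=4; positions = 13 24 26

Answer: 13 24 26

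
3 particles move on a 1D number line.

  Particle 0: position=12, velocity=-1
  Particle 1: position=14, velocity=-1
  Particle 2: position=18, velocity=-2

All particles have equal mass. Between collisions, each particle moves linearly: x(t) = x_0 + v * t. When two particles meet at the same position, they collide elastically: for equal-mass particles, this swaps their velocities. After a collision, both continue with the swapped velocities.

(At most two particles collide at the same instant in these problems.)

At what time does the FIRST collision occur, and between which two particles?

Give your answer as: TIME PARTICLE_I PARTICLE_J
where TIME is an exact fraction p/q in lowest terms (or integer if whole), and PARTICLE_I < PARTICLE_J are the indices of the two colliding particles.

Pair (0,1): pos 12,14 vel -1,-1 -> not approaching (rel speed 0 <= 0)
Pair (1,2): pos 14,18 vel -1,-2 -> gap=4, closing at 1/unit, collide at t=4
Earliest collision: t=4 between 1 and 2

Answer: 4 1 2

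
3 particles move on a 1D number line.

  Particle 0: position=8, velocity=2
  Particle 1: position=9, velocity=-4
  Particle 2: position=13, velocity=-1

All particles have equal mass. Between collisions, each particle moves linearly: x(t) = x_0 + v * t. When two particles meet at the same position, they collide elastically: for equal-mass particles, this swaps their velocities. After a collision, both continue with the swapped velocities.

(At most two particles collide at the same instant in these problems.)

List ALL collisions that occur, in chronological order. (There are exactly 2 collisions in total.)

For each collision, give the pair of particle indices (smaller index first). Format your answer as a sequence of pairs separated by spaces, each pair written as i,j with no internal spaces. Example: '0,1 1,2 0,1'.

Answer: 0,1 1,2

Derivation:
Collision at t=1/6: particles 0 and 1 swap velocities; positions: p0=25/3 p1=25/3 p2=77/6; velocities now: v0=-4 v1=2 v2=-1
Collision at t=5/3: particles 1 and 2 swap velocities; positions: p0=7/3 p1=34/3 p2=34/3; velocities now: v0=-4 v1=-1 v2=2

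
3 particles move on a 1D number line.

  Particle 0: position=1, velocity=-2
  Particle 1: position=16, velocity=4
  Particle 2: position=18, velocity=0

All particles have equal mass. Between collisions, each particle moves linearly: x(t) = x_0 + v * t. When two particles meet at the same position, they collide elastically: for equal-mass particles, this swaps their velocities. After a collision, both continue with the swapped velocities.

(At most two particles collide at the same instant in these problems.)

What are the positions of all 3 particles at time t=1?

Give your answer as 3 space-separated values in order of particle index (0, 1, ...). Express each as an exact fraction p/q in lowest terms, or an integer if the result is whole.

Answer: -1 18 20

Derivation:
Collision at t=1/2: particles 1 and 2 swap velocities; positions: p0=0 p1=18 p2=18; velocities now: v0=-2 v1=0 v2=4
Advance to t=1 (no further collisions before then); velocities: v0=-2 v1=0 v2=4; positions = -1 18 20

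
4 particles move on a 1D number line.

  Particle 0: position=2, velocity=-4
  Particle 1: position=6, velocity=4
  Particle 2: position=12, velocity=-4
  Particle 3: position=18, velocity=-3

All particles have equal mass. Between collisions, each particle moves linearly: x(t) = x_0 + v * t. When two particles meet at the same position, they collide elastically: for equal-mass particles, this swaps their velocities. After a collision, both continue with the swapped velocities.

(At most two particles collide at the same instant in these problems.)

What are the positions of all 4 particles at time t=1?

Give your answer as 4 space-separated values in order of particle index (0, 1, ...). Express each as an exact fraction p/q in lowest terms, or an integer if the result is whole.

Collision at t=3/4: particles 1 and 2 swap velocities; positions: p0=-1 p1=9 p2=9 p3=63/4; velocities now: v0=-4 v1=-4 v2=4 v3=-3
Advance to t=1 (no further collisions before then); velocities: v0=-4 v1=-4 v2=4 v3=-3; positions = -2 8 10 15

Answer: -2 8 10 15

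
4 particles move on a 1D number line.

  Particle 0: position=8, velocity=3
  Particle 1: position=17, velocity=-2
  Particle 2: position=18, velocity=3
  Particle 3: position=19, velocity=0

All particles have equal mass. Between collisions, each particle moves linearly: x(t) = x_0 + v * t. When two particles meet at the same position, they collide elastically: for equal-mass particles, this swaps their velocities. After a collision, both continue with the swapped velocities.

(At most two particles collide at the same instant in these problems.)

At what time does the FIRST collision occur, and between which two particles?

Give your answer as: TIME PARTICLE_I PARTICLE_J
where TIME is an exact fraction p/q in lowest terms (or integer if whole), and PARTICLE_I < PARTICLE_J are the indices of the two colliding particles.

Pair (0,1): pos 8,17 vel 3,-2 -> gap=9, closing at 5/unit, collide at t=9/5
Pair (1,2): pos 17,18 vel -2,3 -> not approaching (rel speed -5 <= 0)
Pair (2,3): pos 18,19 vel 3,0 -> gap=1, closing at 3/unit, collide at t=1/3
Earliest collision: t=1/3 between 2 and 3

Answer: 1/3 2 3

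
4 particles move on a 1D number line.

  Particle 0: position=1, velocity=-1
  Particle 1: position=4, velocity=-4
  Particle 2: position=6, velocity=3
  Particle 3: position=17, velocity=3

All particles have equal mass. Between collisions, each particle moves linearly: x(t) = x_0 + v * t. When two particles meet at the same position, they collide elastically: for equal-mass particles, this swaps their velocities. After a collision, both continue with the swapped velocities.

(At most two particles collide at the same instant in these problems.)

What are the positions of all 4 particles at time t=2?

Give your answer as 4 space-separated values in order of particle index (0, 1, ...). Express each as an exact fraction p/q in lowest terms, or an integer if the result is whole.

Answer: -4 -1 12 23

Derivation:
Collision at t=1: particles 0 and 1 swap velocities; positions: p0=0 p1=0 p2=9 p3=20; velocities now: v0=-4 v1=-1 v2=3 v3=3
Advance to t=2 (no further collisions before then); velocities: v0=-4 v1=-1 v2=3 v3=3; positions = -4 -1 12 23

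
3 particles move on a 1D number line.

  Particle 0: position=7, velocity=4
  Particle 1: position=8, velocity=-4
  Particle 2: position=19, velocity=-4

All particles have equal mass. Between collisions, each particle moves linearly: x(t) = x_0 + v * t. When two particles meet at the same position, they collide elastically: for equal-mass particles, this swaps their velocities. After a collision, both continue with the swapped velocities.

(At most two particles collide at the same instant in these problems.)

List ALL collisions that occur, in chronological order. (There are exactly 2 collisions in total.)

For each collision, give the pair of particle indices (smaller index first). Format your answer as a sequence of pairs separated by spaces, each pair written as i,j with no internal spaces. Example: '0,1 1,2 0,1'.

Answer: 0,1 1,2

Derivation:
Collision at t=1/8: particles 0 and 1 swap velocities; positions: p0=15/2 p1=15/2 p2=37/2; velocities now: v0=-4 v1=4 v2=-4
Collision at t=3/2: particles 1 and 2 swap velocities; positions: p0=2 p1=13 p2=13; velocities now: v0=-4 v1=-4 v2=4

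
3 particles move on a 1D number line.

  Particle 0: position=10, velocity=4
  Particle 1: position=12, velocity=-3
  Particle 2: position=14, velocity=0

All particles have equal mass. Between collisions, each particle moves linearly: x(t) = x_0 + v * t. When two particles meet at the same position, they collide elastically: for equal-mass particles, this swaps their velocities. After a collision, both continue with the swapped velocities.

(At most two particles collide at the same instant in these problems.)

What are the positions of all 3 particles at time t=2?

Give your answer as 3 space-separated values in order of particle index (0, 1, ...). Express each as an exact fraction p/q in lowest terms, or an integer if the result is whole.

Answer: 6 14 18

Derivation:
Collision at t=2/7: particles 0 and 1 swap velocities; positions: p0=78/7 p1=78/7 p2=14; velocities now: v0=-3 v1=4 v2=0
Collision at t=1: particles 1 and 2 swap velocities; positions: p0=9 p1=14 p2=14; velocities now: v0=-3 v1=0 v2=4
Advance to t=2 (no further collisions before then); velocities: v0=-3 v1=0 v2=4; positions = 6 14 18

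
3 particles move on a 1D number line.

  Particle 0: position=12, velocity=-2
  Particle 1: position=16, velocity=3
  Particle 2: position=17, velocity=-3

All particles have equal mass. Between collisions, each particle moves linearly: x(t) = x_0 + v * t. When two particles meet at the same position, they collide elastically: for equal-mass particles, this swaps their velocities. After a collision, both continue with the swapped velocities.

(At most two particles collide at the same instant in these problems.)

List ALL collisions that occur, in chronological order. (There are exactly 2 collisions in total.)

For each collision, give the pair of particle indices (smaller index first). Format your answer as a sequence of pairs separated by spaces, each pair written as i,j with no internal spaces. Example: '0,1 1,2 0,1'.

Answer: 1,2 0,1

Derivation:
Collision at t=1/6: particles 1 and 2 swap velocities; positions: p0=35/3 p1=33/2 p2=33/2; velocities now: v0=-2 v1=-3 v2=3
Collision at t=5: particles 0 and 1 swap velocities; positions: p0=2 p1=2 p2=31; velocities now: v0=-3 v1=-2 v2=3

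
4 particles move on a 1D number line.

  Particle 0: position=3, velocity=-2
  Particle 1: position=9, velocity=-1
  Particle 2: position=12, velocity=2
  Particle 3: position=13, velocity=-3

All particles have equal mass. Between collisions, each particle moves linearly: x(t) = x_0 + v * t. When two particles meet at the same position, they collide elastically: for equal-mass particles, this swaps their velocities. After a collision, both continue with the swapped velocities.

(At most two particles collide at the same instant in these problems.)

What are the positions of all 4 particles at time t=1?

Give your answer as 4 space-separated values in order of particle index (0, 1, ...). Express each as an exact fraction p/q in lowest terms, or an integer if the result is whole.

Collision at t=1/5: particles 2 and 3 swap velocities; positions: p0=13/5 p1=44/5 p2=62/5 p3=62/5; velocities now: v0=-2 v1=-1 v2=-3 v3=2
Advance to t=1 (no further collisions before then); velocities: v0=-2 v1=-1 v2=-3 v3=2; positions = 1 8 10 14

Answer: 1 8 10 14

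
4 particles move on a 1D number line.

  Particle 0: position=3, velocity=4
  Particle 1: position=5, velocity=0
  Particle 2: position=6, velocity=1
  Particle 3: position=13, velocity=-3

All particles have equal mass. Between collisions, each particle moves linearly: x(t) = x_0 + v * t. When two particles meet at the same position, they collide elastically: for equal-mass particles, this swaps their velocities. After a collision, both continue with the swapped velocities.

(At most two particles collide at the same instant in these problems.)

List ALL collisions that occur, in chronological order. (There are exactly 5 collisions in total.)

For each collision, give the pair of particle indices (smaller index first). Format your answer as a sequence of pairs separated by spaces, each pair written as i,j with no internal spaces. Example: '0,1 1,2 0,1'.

Answer: 0,1 1,2 2,3 1,2 0,1

Derivation:
Collision at t=1/2: particles 0 and 1 swap velocities; positions: p0=5 p1=5 p2=13/2 p3=23/2; velocities now: v0=0 v1=4 v2=1 v3=-3
Collision at t=1: particles 1 and 2 swap velocities; positions: p0=5 p1=7 p2=7 p3=10; velocities now: v0=0 v1=1 v2=4 v3=-3
Collision at t=10/7: particles 2 and 3 swap velocities; positions: p0=5 p1=52/7 p2=61/7 p3=61/7; velocities now: v0=0 v1=1 v2=-3 v3=4
Collision at t=7/4: particles 1 and 2 swap velocities; positions: p0=5 p1=31/4 p2=31/4 p3=10; velocities now: v0=0 v1=-3 v2=1 v3=4
Collision at t=8/3: particles 0 and 1 swap velocities; positions: p0=5 p1=5 p2=26/3 p3=41/3; velocities now: v0=-3 v1=0 v2=1 v3=4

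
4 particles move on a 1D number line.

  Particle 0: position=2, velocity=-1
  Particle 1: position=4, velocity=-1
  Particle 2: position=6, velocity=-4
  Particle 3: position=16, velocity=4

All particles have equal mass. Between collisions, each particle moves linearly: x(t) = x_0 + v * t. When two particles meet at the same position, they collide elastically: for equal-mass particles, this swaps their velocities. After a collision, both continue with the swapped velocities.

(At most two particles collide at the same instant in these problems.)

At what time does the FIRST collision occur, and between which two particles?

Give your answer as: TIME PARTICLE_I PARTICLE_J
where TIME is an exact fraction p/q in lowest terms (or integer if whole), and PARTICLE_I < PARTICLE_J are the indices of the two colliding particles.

Answer: 2/3 1 2

Derivation:
Pair (0,1): pos 2,4 vel -1,-1 -> not approaching (rel speed 0 <= 0)
Pair (1,2): pos 4,6 vel -1,-4 -> gap=2, closing at 3/unit, collide at t=2/3
Pair (2,3): pos 6,16 vel -4,4 -> not approaching (rel speed -8 <= 0)
Earliest collision: t=2/3 between 1 and 2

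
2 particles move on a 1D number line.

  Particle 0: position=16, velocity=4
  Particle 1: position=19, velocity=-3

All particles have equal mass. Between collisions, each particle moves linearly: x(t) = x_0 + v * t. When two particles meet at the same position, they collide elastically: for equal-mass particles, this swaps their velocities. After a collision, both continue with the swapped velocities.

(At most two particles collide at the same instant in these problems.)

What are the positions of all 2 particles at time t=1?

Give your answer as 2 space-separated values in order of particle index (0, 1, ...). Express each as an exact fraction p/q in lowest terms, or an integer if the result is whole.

Answer: 16 20

Derivation:
Collision at t=3/7: particles 0 and 1 swap velocities; positions: p0=124/7 p1=124/7; velocities now: v0=-3 v1=4
Advance to t=1 (no further collisions before then); velocities: v0=-3 v1=4; positions = 16 20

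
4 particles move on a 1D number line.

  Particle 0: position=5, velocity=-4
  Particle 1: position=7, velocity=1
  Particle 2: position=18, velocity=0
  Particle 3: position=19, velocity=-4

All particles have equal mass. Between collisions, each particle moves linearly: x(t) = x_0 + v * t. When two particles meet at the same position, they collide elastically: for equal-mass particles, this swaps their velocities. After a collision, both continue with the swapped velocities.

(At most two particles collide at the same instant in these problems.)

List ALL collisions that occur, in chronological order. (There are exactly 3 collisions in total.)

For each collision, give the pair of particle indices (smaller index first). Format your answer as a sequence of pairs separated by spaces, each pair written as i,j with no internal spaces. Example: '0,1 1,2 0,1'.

Answer: 2,3 1,2 2,3

Derivation:
Collision at t=1/4: particles 2 and 3 swap velocities; positions: p0=4 p1=29/4 p2=18 p3=18; velocities now: v0=-4 v1=1 v2=-4 v3=0
Collision at t=12/5: particles 1 and 2 swap velocities; positions: p0=-23/5 p1=47/5 p2=47/5 p3=18; velocities now: v0=-4 v1=-4 v2=1 v3=0
Collision at t=11: particles 2 and 3 swap velocities; positions: p0=-39 p1=-25 p2=18 p3=18; velocities now: v0=-4 v1=-4 v2=0 v3=1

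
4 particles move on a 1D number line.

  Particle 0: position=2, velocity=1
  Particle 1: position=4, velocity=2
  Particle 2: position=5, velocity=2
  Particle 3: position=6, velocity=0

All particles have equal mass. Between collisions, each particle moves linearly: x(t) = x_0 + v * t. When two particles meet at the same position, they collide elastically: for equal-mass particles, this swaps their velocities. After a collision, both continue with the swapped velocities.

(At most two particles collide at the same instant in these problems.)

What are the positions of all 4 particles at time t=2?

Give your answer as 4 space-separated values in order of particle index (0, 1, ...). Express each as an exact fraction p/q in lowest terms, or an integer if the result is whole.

Answer: 4 6 8 9

Derivation:
Collision at t=1/2: particles 2 and 3 swap velocities; positions: p0=5/2 p1=5 p2=6 p3=6; velocities now: v0=1 v1=2 v2=0 v3=2
Collision at t=1: particles 1 and 2 swap velocities; positions: p0=3 p1=6 p2=6 p3=7; velocities now: v0=1 v1=0 v2=2 v3=2
Advance to t=2 (no further collisions before then); velocities: v0=1 v1=0 v2=2 v3=2; positions = 4 6 8 9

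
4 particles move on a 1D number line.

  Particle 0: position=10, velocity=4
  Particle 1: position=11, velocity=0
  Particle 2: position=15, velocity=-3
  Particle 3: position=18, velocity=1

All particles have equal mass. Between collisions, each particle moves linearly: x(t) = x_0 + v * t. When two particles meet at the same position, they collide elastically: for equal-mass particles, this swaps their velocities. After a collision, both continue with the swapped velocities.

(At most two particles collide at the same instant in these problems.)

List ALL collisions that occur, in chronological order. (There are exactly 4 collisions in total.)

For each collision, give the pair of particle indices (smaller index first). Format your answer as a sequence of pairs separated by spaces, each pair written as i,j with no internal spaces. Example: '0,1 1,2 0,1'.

Answer: 0,1 1,2 0,1 2,3

Derivation:
Collision at t=1/4: particles 0 and 1 swap velocities; positions: p0=11 p1=11 p2=57/4 p3=73/4; velocities now: v0=0 v1=4 v2=-3 v3=1
Collision at t=5/7: particles 1 and 2 swap velocities; positions: p0=11 p1=90/7 p2=90/7 p3=131/7; velocities now: v0=0 v1=-3 v2=4 v3=1
Collision at t=4/3: particles 0 and 1 swap velocities; positions: p0=11 p1=11 p2=46/3 p3=58/3; velocities now: v0=-3 v1=0 v2=4 v3=1
Collision at t=8/3: particles 2 and 3 swap velocities; positions: p0=7 p1=11 p2=62/3 p3=62/3; velocities now: v0=-3 v1=0 v2=1 v3=4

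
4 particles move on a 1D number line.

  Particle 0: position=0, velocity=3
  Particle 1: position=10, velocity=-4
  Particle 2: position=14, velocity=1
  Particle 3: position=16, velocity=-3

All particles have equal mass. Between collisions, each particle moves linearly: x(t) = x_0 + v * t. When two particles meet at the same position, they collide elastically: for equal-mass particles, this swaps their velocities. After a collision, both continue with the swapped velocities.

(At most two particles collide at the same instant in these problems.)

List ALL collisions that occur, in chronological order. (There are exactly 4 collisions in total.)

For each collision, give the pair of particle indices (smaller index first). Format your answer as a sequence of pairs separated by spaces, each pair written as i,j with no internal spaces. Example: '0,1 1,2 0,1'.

Collision at t=1/2: particles 2 and 3 swap velocities; positions: p0=3/2 p1=8 p2=29/2 p3=29/2; velocities now: v0=3 v1=-4 v2=-3 v3=1
Collision at t=10/7: particles 0 and 1 swap velocities; positions: p0=30/7 p1=30/7 p2=82/7 p3=108/7; velocities now: v0=-4 v1=3 v2=-3 v3=1
Collision at t=8/3: particles 1 and 2 swap velocities; positions: p0=-2/3 p1=8 p2=8 p3=50/3; velocities now: v0=-4 v1=-3 v2=3 v3=1
Collision at t=7: particles 2 and 3 swap velocities; positions: p0=-18 p1=-5 p2=21 p3=21; velocities now: v0=-4 v1=-3 v2=1 v3=3

Answer: 2,3 0,1 1,2 2,3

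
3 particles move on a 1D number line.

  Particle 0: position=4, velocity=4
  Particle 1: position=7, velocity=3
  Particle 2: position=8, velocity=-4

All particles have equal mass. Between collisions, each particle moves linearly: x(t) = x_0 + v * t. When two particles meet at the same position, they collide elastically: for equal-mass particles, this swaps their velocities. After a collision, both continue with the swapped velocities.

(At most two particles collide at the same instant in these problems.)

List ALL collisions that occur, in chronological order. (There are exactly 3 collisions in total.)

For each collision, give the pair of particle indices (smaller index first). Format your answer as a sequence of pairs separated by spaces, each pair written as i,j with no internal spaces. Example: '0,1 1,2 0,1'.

Collision at t=1/7: particles 1 and 2 swap velocities; positions: p0=32/7 p1=52/7 p2=52/7; velocities now: v0=4 v1=-4 v2=3
Collision at t=1/2: particles 0 and 1 swap velocities; positions: p0=6 p1=6 p2=17/2; velocities now: v0=-4 v1=4 v2=3
Collision at t=3: particles 1 and 2 swap velocities; positions: p0=-4 p1=16 p2=16; velocities now: v0=-4 v1=3 v2=4

Answer: 1,2 0,1 1,2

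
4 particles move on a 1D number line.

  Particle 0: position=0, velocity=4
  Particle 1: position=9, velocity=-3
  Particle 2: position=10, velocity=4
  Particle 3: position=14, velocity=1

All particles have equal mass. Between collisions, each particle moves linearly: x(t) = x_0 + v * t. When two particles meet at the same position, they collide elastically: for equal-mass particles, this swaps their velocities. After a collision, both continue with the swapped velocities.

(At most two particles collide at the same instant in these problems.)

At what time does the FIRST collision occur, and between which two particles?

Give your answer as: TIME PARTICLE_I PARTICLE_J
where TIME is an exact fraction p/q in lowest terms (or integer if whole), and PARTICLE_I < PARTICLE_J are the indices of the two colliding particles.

Answer: 9/7 0 1

Derivation:
Pair (0,1): pos 0,9 vel 4,-3 -> gap=9, closing at 7/unit, collide at t=9/7
Pair (1,2): pos 9,10 vel -3,4 -> not approaching (rel speed -7 <= 0)
Pair (2,3): pos 10,14 vel 4,1 -> gap=4, closing at 3/unit, collide at t=4/3
Earliest collision: t=9/7 between 0 and 1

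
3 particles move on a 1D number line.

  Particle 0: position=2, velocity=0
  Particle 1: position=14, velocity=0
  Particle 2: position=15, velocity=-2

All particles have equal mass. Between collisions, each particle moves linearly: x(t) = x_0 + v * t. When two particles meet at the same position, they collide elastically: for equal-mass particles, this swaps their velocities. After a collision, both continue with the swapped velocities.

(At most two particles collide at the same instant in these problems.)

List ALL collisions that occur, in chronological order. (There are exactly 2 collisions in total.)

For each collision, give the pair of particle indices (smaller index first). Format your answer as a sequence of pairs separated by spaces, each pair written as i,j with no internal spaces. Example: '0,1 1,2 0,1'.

Collision at t=1/2: particles 1 and 2 swap velocities; positions: p0=2 p1=14 p2=14; velocities now: v0=0 v1=-2 v2=0
Collision at t=13/2: particles 0 and 1 swap velocities; positions: p0=2 p1=2 p2=14; velocities now: v0=-2 v1=0 v2=0

Answer: 1,2 0,1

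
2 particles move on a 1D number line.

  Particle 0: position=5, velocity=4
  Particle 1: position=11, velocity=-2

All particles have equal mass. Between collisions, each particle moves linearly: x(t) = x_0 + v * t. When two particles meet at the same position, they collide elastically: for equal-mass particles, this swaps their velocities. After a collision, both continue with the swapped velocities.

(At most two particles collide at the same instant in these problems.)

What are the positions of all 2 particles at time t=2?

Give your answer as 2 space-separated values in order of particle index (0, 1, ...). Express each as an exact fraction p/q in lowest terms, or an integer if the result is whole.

Answer: 7 13

Derivation:
Collision at t=1: particles 0 and 1 swap velocities; positions: p0=9 p1=9; velocities now: v0=-2 v1=4
Advance to t=2 (no further collisions before then); velocities: v0=-2 v1=4; positions = 7 13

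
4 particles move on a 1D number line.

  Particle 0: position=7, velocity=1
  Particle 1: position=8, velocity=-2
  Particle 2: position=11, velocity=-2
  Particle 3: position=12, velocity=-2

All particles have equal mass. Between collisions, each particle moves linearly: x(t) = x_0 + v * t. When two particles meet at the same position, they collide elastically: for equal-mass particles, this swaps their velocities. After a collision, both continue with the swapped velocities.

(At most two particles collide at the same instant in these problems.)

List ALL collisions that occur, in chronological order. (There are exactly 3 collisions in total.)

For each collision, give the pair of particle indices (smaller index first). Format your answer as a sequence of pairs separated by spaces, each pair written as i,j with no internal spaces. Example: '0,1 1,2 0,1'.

Answer: 0,1 1,2 2,3

Derivation:
Collision at t=1/3: particles 0 and 1 swap velocities; positions: p0=22/3 p1=22/3 p2=31/3 p3=34/3; velocities now: v0=-2 v1=1 v2=-2 v3=-2
Collision at t=4/3: particles 1 and 2 swap velocities; positions: p0=16/3 p1=25/3 p2=25/3 p3=28/3; velocities now: v0=-2 v1=-2 v2=1 v3=-2
Collision at t=5/3: particles 2 and 3 swap velocities; positions: p0=14/3 p1=23/3 p2=26/3 p3=26/3; velocities now: v0=-2 v1=-2 v2=-2 v3=1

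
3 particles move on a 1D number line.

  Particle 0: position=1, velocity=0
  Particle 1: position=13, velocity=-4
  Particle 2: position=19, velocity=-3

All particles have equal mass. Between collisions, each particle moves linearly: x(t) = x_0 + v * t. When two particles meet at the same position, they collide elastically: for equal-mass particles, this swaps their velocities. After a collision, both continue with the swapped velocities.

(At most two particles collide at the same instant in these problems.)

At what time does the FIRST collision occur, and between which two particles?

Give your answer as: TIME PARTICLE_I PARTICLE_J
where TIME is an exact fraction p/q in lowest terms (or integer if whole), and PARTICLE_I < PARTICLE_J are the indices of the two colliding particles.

Answer: 3 0 1

Derivation:
Pair (0,1): pos 1,13 vel 0,-4 -> gap=12, closing at 4/unit, collide at t=3
Pair (1,2): pos 13,19 vel -4,-3 -> not approaching (rel speed -1 <= 0)
Earliest collision: t=3 between 0 and 1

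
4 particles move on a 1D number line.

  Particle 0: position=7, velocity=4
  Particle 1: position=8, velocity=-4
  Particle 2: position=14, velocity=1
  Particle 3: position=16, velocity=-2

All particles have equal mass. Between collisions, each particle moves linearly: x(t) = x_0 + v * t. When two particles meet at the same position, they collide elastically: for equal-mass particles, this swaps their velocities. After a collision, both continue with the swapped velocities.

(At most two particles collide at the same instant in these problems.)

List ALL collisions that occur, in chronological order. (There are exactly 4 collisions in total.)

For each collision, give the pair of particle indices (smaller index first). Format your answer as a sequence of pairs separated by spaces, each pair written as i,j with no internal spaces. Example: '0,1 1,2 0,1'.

Answer: 0,1 2,3 1,2 2,3

Derivation:
Collision at t=1/8: particles 0 and 1 swap velocities; positions: p0=15/2 p1=15/2 p2=113/8 p3=63/4; velocities now: v0=-4 v1=4 v2=1 v3=-2
Collision at t=2/3: particles 2 and 3 swap velocities; positions: p0=16/3 p1=29/3 p2=44/3 p3=44/3; velocities now: v0=-4 v1=4 v2=-2 v3=1
Collision at t=3/2: particles 1 and 2 swap velocities; positions: p0=2 p1=13 p2=13 p3=31/2; velocities now: v0=-4 v1=-2 v2=4 v3=1
Collision at t=7/3: particles 2 and 3 swap velocities; positions: p0=-4/3 p1=34/3 p2=49/3 p3=49/3; velocities now: v0=-4 v1=-2 v2=1 v3=4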